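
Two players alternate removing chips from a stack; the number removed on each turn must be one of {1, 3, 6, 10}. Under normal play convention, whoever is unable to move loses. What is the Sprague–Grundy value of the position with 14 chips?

1

n :  0  1  2  3  4  5  6  7  8  9 10 11 12 13 14
G :  0  1  0  1  0  1  2  3  2  0  1  0  1  0  1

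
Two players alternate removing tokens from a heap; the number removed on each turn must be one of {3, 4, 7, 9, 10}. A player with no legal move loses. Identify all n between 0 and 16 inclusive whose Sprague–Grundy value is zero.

0, 1, 2, 13, 14, 15

G(0) = 0
G(1) = mex{} = 0
G(2) = mex{} = 0
G(3) = mex{0} = 1
G(4) = mex{0,0} = 1
G(5) = mex{0,0} = 1
G(6) = mex{1,0} = 2
G(7) = mex{1,1,0} = 2
G(8) = mex{1,1,0} = 2
G(9) = mex{2,1,0,0} = 3
G(10) = mex{2,2,1,0,0} = 3
G(11) = mex{2,2,1,0,0} = 3
G(12) = mex{3,2,1,1,0} = 4
G(13) = mex{3,3,2,1,1} = 0
G(14) = mex{3,3,2,1,1} = 0
G(15) = mex{4,3,2,2,1} = 0
G(16) = mex{0,4,3,2,2} = 1
P-positions are exactly the n with G(n) = 0.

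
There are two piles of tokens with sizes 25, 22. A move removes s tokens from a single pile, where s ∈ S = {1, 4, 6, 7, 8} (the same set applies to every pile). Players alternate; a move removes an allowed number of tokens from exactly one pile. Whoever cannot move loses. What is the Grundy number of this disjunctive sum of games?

7

All piles use S = {1, 4, 6, 7, 8}:
G(0) = 0
G(1) = mex{0} = 1
G(2) = mex{1} = 0
G(3) = mex{0} = 1
G(4) = mex{1,0} = 2
G(5) = mex{2,1} = 0
G(6) = mex{0,0,0} = 1
G(7) = mex{1,1,1,0} = 2
G(8) = mex{2,2,0,1,0} = 3
G(9) = mex{3,0,1,0,1} = 2
G(10) = mex{2,1,2,1,0} = 3
G(11) = mex{3,2,0,2,1} = 4
G(12) = mex{4,3,1,0,2} = 5
G(13) = mex{5,2,2,1,0} = 3
G(14) = mex{3,3,3,2,1} = 0
G(15) = mex{0,4,2,3,2} = 1
G(16) = mex{1,5,3,2,3} = 0
G(17) = mex{0,3,4,3,2} = 1
G(18) = mex{1,0,5,4,3} = 2
G(19) = mex{2,1,3,5,4} = 0
G(20) = mex{0,0,0,3,5} = 1
G(21) = mex{1,1,1,0,3} = 2
G(22) = mex{2,2,0,1,0} = 3
G(23) = mex{3,0,1,0,1} = 2
G(24) = mex{2,1,2,1,0} = 3
G(25) = mex{3,2,0,2,1} = 4
Pile A: G(25) = 4.
Pile B: G(22) = 3.
Combined Grundy value = 4 ⊕ 3 = 7.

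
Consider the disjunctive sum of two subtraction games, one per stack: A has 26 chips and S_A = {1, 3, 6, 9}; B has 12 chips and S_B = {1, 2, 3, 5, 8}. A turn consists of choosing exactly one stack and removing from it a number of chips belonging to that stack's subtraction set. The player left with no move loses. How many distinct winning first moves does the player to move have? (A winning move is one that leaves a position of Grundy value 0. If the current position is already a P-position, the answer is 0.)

Stack A, S = {1, 3, 6, 9}:
G(0) = 0
G(1) = mex{0} = 1
G(2) = mex{1} = 0
G(3) = mex{0,0} = 1
G(4) = mex{1,1} = 0
G(5) = mex{0,0} = 1
G(6) = mex{1,1,0} = 2
G(7) = mex{2,0,1} = 3
G(8) = mex{3,1,0} = 2
G(9) = mex{2,2,1,0} = 3
G(10) = mex{3,3,0,1} = 2
G(11) = mex{2,2,1,0} = 3
G(12) = mex{3,3,2,1} = 0
G(13) = mex{0,2,3,0} = 1
G(14) = mex{1,3,2,1} = 0
G(15) = mex{0,0,3,2} = 1
G(16) = mex{1,1,2,3} = 0
G(17) = mex{0,0,3,2} = 1
G(18) = mex{1,1,0,3} = 2
G(19) = mex{2,0,1,2} = 3
G(20) = mex{3,1,0,3} = 2
G(21) = mex{2,2,1,0} = 3
G(22) = mex{3,3,0,1} = 2
G(23) = mex{2,2,1,0} = 3
G(24) = mex{3,3,2,1} = 0
G(25) = mex{0,2,3,0} = 1
G(26) = mex{1,3,2,1} = 0
G_A(26) = 0.
Stack B, S = {1, 2, 3, 5, 8}:
G(0) = 0
G(1) = mex{0} = 1
G(2) = mex{1,0} = 2
G(3) = mex{2,1,0} = 3
G(4) = mex{3,2,1} = 0
G(5) = mex{0,3,2,0} = 1
G(6) = mex{1,0,3,1} = 2
G(7) = mex{2,1,0,2} = 3
G(8) = mex{3,2,1,3,0} = 4
G(9) = mex{4,3,2,0,1} = 5
G(10) = mex{5,4,3,1,2} = 0
G(11) = mex{0,5,4,2,3} = 1
G(12) = mex{1,0,5,3,0} = 2
G_B(12) = 2.
Combined Grundy value = 0 ⊕ 2 = 2.
A winning move leaves total XOR = 0, i.e. changes one component's Grundy value g to g ⊕ X where X is the current total.
Stack A: need g' = 0⊕2 = 2. Options: 26−1→G=1, 26−3→G=3, 26−6→G=2, 26−9→G=1. Hits: 1.
Stack B: need g' = 2⊕2 = 0. Options: 12−1→G=1, 12−2→G=0, 12−3→G=5, 12−5→G=3, 12−8→G=0. Hits: 2.

3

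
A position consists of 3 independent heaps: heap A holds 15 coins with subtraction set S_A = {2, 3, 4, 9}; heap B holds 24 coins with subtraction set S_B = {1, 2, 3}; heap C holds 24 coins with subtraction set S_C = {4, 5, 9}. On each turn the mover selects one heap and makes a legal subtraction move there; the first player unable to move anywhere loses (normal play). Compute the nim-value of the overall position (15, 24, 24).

Heap A, S = {2, 3, 4, 9}:
G(0) = 0
G(1) = mex{} = 0
G(2) = mex{0} = 1
G(3) = mex{0,0} = 1
G(4) = mex{1,0,0} = 2
G(5) = mex{1,1,0} = 2
G(6) = mex{2,1,1} = 0
G(7) = mex{2,2,1} = 0
G(8) = mex{0,2,2} = 1
G(9) = mex{0,0,2,0} = 1
G(10) = mex{1,0,0,0} = 2
G(11) = mex{1,1,0,1} = 2
G(12) = mex{2,1,1,1} = 0
G(13) = mex{2,2,1,2} = 0
G(14) = mex{0,2,2,2} = 1
G(15) = mex{0,0,2,0} = 1
G_A(15) = 1.
Heap B, S = {1, 2, 3}:
G(0) = 0
G(1) = mex{0} = 1
G(2) = mex{1,0} = 2
G(3) = mex{2,1,0} = 3
G(4) = mex{3,2,1} = 0
G(5) = mex{0,3,2} = 1
G(6) = mex{1,0,3} = 2
G(7) = mex{2,1,0} = 3
G(8) = mex{3,2,1} = 0
G(9) = mex{0,3,2} = 1
G(10) = mex{1,0,3} = 2
G(11) = mex{2,1,0} = 3
G(12) = mex{3,2,1} = 0
G(13) = mex{0,3,2} = 1
G(14) = mex{1,0,3} = 2
G(15) = mex{2,1,0} = 3
G(16) = mex{3,2,1} = 0
G(17) = mex{0,3,2} = 1
G(18) = mex{1,0,3} = 2
G(19) = mex{2,1,0} = 3
G(20) = mex{3,2,1} = 0
G(21) = mex{0,3,2} = 1
G(22) = mex{1,0,3} = 2
G(23) = mex{2,1,0} = 3
G(24) = mex{3,2,1} = 0
G_B(24) = 0.
Heap C, S = {4, 5, 9}:
G(0) = 0
G(1) = mex{} = 0
G(2) = mex{} = 0
G(3) = mex{} = 0
G(4) = mex{0} = 1
G(5) = mex{0,0} = 1
G(6) = mex{0,0} = 1
G(7) = mex{0,0} = 1
G(8) = mex{1,0} = 2
G(9) = mex{1,1,0} = 2
G(10) = mex{1,1,0} = 2
G(11) = mex{1,1,0} = 2
G(12) = mex{2,1,0} = 3
G(13) = mex{2,2,1} = 0
G(14) = mex{2,2,1} = 0
G(15) = mex{2,2,1} = 0
G(16) = mex{3,2,1} = 0
G(17) = mex{0,3,2} = 1
G(18) = mex{0,0,2} = 1
G(19) = mex{0,0,2} = 1
G(20) = mex{0,0,2} = 1
G(21) = mex{1,0,3} = 2
G(22) = mex{1,1,0} = 2
G(23) = mex{1,1,0} = 2
G(24) = mex{1,1,0} = 2
G_C(24) = 2.
Combined Grundy value = 1 ⊕ 0 ⊕ 2 = 3.

3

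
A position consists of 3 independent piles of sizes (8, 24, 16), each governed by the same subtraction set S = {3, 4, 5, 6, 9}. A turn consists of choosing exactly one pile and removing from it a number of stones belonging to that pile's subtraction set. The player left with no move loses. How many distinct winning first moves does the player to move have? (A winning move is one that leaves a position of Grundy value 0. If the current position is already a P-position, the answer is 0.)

5

All piles use S = {3, 4, 5, 6, 9}:
G(0) = 0
G(1) = mex{} = 0
G(2) = mex{} = 0
G(3) = mex{0} = 1
G(4) = mex{0,0} = 1
G(5) = mex{0,0,0} = 1
G(6) = mex{1,0,0,0} = 2
G(7) = mex{1,1,0,0} = 2
G(8) = mex{1,1,1,0} = 2
G(9) = mex{2,1,1,1,0} = 3
G(10) = mex{2,2,1,1,0} = 3
G(11) = mex{2,2,2,1,0} = 3
G(12) = mex{3,2,2,2,1} = 0
G(13) = mex{3,3,2,2,1} = 0
G(14) = mex{3,3,3,2,1} = 0
G(15) = mex{0,3,3,3,2} = 1
G(16) = mex{0,0,3,3,2} = 1
G(17) = mex{0,0,0,3,2} = 1
G(18) = mex{1,0,0,0,3} = 2
G(19) = mex{1,1,0,0,3} = 2
G(20) = mex{1,1,1,0,3} = 2
G(21) = mex{2,1,1,1,0} = 3
G(22) = mex{2,2,1,1,0} = 3
G(23) = mex{2,2,2,1,0} = 3
G(24) = mex{3,2,2,2,1} = 0
Pile A: G(8) = 2.
Pile B: G(24) = 0.
Pile C: G(16) = 1.
Combined Grundy value = 2 ⊕ 0 ⊕ 1 = 3.
A winning move leaves total XOR = 0, i.e. changes one component's Grundy value g to g ⊕ X where X is the current total.
Pile A: need g' = 2⊕3 = 1. Options: 8−3→G=1, 8−4→G=1, 8−5→G=1, 8−6→G=0. Hits: 3.
Pile B: need g' = 0⊕3 = 3. Options: 24−3→G=3, 24−4→G=2, 24−5→G=2, 24−6→G=2, 24−9→G=1. Hits: 1.
Pile C: need g' = 1⊕3 = 2. Options: 16−3→G=0, 16−4→G=0, 16−5→G=3, 16−6→G=3, 16−9→G=2. Hits: 1.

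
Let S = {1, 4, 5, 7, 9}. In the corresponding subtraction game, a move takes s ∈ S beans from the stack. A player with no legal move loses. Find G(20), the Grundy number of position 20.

n :  0  1  2  3  4  5  6  7  8  9 10 11 12 13 14 15 16 17 18 19 20
G :  0  1  0  1  2  3  2  3  0  1  0  1  2  3  2  3  0  1  0  1  2

2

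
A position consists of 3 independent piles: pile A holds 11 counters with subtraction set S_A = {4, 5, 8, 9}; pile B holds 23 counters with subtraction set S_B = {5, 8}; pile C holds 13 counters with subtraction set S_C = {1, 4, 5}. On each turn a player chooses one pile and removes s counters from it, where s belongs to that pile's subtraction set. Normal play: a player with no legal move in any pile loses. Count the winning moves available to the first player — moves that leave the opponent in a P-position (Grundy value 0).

4

Pile A, S = {4, 5, 8, 9}:
G(0) = 0
G(1) = mex{} = 0
G(2) = mex{} = 0
G(3) = mex{} = 0
G(4) = mex{0} = 1
G(5) = mex{0,0} = 1
G(6) = mex{0,0} = 1
G(7) = mex{0,0} = 1
G(8) = mex{1,0,0} = 2
G(9) = mex{1,1,0,0} = 2
G(10) = mex{1,1,0,0} = 2
G(11) = mex{1,1,0,0} = 2
G_A(11) = 2.
Pile B, S = {5, 8}:
n :  0  1  2  3  4  5  6  7  8  9 10 11 12 13 14 15 16 17 18 19 20 21 22 23
G :  0  0  0  0  0  1  1  1  1  1  2  2  2  0  0  0  0  0  1  1  1  1  1  2
G_B(23) = 2.
Pile C, S = {1, 4, 5}:
n :  0  1  2  3  4  5  6  7  8  9 10 11 12 13
G :  0  1  0  1  2  3  2  3  0  1  0  1  2  3
G_C(13) = 3.
Combined Grundy value = 2 ⊕ 2 ⊕ 3 = 3.
A winning move leaves total XOR = 0, i.e. changes one component's Grundy value g to g ⊕ X where X is the current total.
Pile A: need g' = 2⊕3 = 1. Options: 11−4→G=1, 11−5→G=1, 11−8→G=0, 11−9→G=0. Hits: 2.
Pile B: need g' = 2⊕3 = 1. Options: 23−5→G=1, 23−8→G=0. Hits: 1.
Pile C: need g' = 3⊕3 = 0. Options: 13−1→G=2, 13−4→G=1, 13−5→G=0. Hits: 1.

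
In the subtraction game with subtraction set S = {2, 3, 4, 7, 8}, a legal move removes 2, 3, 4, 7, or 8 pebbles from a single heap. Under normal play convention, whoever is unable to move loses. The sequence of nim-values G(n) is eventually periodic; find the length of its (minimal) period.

G(0) = 0
G(1) = mex{} = 0
G(2) = mex{0} = 1
G(3) = mex{0,0} = 1
G(4) = mex{1,0,0} = 2
G(5) = mex{1,1,0} = 2
G(6) = mex{2,1,1} = 0
G(7) = mex{2,2,1,0} = 3
G(8) = mex{0,2,2,0,0} = 1
G(9) = mex{3,0,2,1,0} = 4
G(10) = mex{1,3,0,1,1} = 2
G(11) = mex{4,1,3,2,1} = 0
G(12) = mex{2,4,1,2,2} = 0
G(13) = mex{0,2,4,0,2} = 1
G(14) = mex{0,0,2,3,0} = 1
G(15) = mex{1,0,0,1,3} = 2
G(16) = mex{1,1,0,4,1} = 2
G(17) = mex{2,1,1,2,4} = 0
G(18) = mex{2,2,1,0,2} = 3
G(19) = mex{0,2,2,0,0} = 1
G(20) = mex{3,0,2,1,0} = 4
G(21) = mex{1,3,0,1,1} = 2
G(22) = mex{4,1,3,2,1} = 0
G(23) = mex{2,4,1,2,2} = 0
G(n+11) = G(n) holds for n = 0,…,7 (a full window of length max(S) = 8), so the sequence is purely periodic with period 11.

11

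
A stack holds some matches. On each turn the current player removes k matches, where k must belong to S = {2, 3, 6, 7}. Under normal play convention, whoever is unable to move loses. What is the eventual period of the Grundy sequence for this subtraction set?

n :  0  1  2  3  4  5  6  7  8  9 10 11 12 13 14 15 16 17 18 19
G :  0  0  1  1  2  0  3  1  2  0  0  1  1  2  0  3  1  2  0  0
G(n+9) = G(n) holds for n = 0,…,6 (a full window of length max(S) = 7), so the sequence is purely periodic with period 9.

9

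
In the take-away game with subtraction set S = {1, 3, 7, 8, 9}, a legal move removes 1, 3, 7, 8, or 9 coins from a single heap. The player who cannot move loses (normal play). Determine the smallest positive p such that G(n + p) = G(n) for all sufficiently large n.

G(0) = 0
G(1) = mex{0} = 1
G(2) = mex{1} = 0
G(3) = mex{0,0} = 1
G(4) = mex{1,1} = 0
G(5) = mex{0,0} = 1
G(6) = mex{1,1} = 0
G(7) = mex{0,0,0} = 1
G(8) = mex{1,1,1,0} = 2
G(9) = mex{2,0,0,1,0} = 3
G(10) = mex{3,1,1,0,1} = 2
G(11) = mex{2,2,0,1,0} = 3
G(12) = mex{3,3,1,0,1} = 2
G(13) = mex{2,2,0,1,0} = 3
G(14) = mex{3,3,1,0,1} = 2
G(15) = mex{2,2,2,1,0} = 3
G(16) = mex{3,3,3,2,1} = 0
G(17) = mex{0,2,2,3,2} = 1
G(18) = mex{1,3,3,2,3} = 0
G(19) = mex{0,0,2,3,2} = 1
G(20) = mex{1,1,3,2,3} = 0
G(21) = mex{0,0,2,3,2} = 1
G(22) = mex{1,1,3,2,3} = 0
G(23) = mex{0,0,0,3,2} = 1
G(24) = mex{1,1,1,0,3} = 2
G(25) = mex{2,0,0,1,0} = 3
G(26) = mex{3,1,1,0,1} = 2
G(27) = mex{2,2,0,1,0} = 3
G(28) = mex{3,3,1,0,1} = 2
G(29) = mex{2,2,0,1,0} = 3
G(30) = mex{3,3,1,0,1} = 2
G(31) = mex{2,2,2,1,0} = 3
G(32) = mex{3,3,3,2,1} = 0
G(33) = mex{0,2,2,3,2} = 1
G(n+16) = G(n) holds for n = 0,…,8 (a full window of length max(S) = 9), so the sequence is purely periodic with period 16.

16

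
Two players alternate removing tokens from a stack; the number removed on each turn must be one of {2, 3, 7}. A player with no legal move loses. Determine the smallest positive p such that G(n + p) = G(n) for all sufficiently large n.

G(0) = 0
G(1) = mex{} = 0
G(2) = mex{0} = 1
G(3) = mex{0,0} = 1
G(4) = mex{1,0} = 2
G(5) = mex{1,1} = 0
G(6) = mex{2,1} = 0
G(7) = mex{0,2,0} = 1
G(8) = mex{0,0,0} = 1
G(9) = mex{1,0,1} = 2
G(10) = mex{1,1,1} = 0
G(11) = mex{2,1,2} = 0
G(12) = mex{0,2,0} = 1
G(13) = mex{0,0,0} = 1
G(14) = mex{1,0,1} = 2
G(n+5) = G(n) holds for n = 0,…,6 (a full window of length max(S) = 7), so the sequence is purely periodic with period 5.

5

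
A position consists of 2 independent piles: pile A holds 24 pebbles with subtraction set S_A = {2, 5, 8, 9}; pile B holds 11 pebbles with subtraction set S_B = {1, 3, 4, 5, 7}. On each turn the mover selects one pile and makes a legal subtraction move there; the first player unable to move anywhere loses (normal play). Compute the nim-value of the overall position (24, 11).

1

Pile A, S = {2, 5, 8, 9}:
n :  0  1  2  3  4  5  6  7  8  9 10 11 12 13 14 15 16 17 18 19 20 21 22 23 24
G :  0  0  1  1  0  2  1  0  2  1  3  0  2  1  0  2  1  0  0  1  1  0  2  1  0
G_A(24) = 0.
Pile B, S = {1, 3, 4, 5, 7}:
n :  0  1  2  3  4  5  6  7  8  9 10 11
G :  0  1  0  1  2  3  2  3  0  1  0  1
G_B(11) = 1.
Combined Grundy value = 0 ⊕ 1 = 1.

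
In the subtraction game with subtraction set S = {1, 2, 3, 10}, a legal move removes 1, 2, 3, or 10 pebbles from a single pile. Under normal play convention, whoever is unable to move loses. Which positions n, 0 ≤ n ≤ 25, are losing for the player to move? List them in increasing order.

0, 4, 8, 12, 16, 20, 24

G(0) = 0
G(1) = mex{0} = 1
G(2) = mex{1,0} = 2
G(3) = mex{2,1,0} = 3
G(4) = mex{3,2,1} = 0
G(5) = mex{0,3,2} = 1
G(6) = mex{1,0,3} = 2
G(7) = mex{2,1,0} = 3
G(8) = mex{3,2,1} = 0
G(9) = mex{0,3,2} = 1
G(10) = mex{1,0,3,0} = 2
G(11) = mex{2,1,0,1} = 3
G(12) = mex{3,2,1,2} = 0
G(13) = mex{0,3,2,3} = 1
G(14) = mex{1,0,3,0} = 2
G(15) = mex{2,1,0,1} = 3
G(16) = mex{3,2,1,2} = 0
G(17) = mex{0,3,2,3} = 1
G(18) = mex{1,0,3,0} = 2
G(19) = mex{2,1,0,1} = 3
G(20) = mex{3,2,1,2} = 0
G(21) = mex{0,3,2,3} = 1
G(22) = mex{1,0,3,0} = 2
G(23) = mex{2,1,0,1} = 3
G(24) = mex{3,2,1,2} = 0
G(25) = mex{0,3,2,3} = 1
P-positions are exactly the n with G(n) = 0.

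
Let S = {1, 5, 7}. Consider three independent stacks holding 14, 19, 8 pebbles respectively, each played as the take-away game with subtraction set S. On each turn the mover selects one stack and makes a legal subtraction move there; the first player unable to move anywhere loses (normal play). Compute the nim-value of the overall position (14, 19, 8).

1

All stacks use S = {1, 5, 7}:
n :  0  1  2  3  4  5  6  7  8  9 10 11 12 13 14 15 16 17 18 19
G :  0  1  0  1  0  1  0  1  0  1  0  1  0  1  0  1  0  1  0  1
Stack A: G(14) = 0.
Stack B: G(19) = 1.
Stack C: G(8) = 0.
Combined Grundy value = 0 ⊕ 1 ⊕ 0 = 1.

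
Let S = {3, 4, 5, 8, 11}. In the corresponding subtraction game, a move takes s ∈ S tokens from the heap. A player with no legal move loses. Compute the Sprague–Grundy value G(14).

0

n :  0  1  2  3  4  5  6  7  8  9 10 11 12 13 14
G :  0  0  0  1  1  1  2  2  2  3  3  3  4  4  0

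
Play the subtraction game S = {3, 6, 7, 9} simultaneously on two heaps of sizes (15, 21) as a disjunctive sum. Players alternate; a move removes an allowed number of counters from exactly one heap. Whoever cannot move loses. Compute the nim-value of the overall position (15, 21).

All heaps use S = {3, 6, 7, 9}:
n :  0  1  2  3  4  5  6  7  8  9 10 11 12 13 14 15 16 17 18 19 20 21
G :  0  0  0  1  1  1  2  2  2  3  3  3  0  0  0  1  1  1  2  2  2  3
Heap A: G(15) = 1.
Heap B: G(21) = 3.
Combined Grundy value = 1 ⊕ 3 = 2.

2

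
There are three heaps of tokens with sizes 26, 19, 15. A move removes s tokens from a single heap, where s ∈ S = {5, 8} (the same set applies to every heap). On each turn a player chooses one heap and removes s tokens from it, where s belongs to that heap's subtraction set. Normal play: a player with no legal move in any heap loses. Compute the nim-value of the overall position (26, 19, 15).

All heaps use S = {5, 8}:
G(0) = 0
G(1) = mex{} = 0
G(2) = mex{} = 0
G(3) = mex{} = 0
G(4) = mex{} = 0
G(5) = mex{0} = 1
G(6) = mex{0} = 1
G(7) = mex{0} = 1
G(8) = mex{0,0} = 1
G(9) = mex{0,0} = 1
G(10) = mex{1,0} = 2
G(11) = mex{1,0} = 2
G(12) = mex{1,0} = 2
G(13) = mex{1,1} = 0
G(14) = mex{1,1} = 0
G(15) = mex{2,1} = 0
G(16) = mex{2,1} = 0
G(17) = mex{2,1} = 0
G(18) = mex{0,2} = 1
G(19) = mex{0,2} = 1
G(20) = mex{0,2} = 1
G(21) = mex{0,0} = 1
G(22) = mex{0,0} = 1
G(23) = mex{1,0} = 2
G(24) = mex{1,0} = 2
G(25) = mex{1,0} = 2
G(26) = mex{1,1} = 0
Heap A: G(26) = 0.
Heap B: G(19) = 1.
Heap C: G(15) = 0.
Combined Grundy value = 0 ⊕ 1 ⊕ 0 = 1.

1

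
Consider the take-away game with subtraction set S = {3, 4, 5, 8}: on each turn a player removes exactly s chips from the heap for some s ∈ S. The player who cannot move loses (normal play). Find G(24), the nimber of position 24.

n :  0  1  2  3  4  5  6  7  8  9 10 11 12 13 14 15 16 17 18 19 20 21 22 23 24
G :  0  0  0  1  1  1  2  2  2  3  3  0  0  0  1  1  1  2  2  2  3  3  0  0  0

0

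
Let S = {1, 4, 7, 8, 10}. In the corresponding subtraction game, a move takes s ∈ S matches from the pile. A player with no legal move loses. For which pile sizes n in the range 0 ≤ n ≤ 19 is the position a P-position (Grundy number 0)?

G(0) = 0
G(1) = mex{0} = 1
G(2) = mex{1} = 0
G(3) = mex{0} = 1
G(4) = mex{1,0} = 2
G(5) = mex{2,1} = 0
G(6) = mex{0,0} = 1
G(7) = mex{1,1,0} = 2
G(8) = mex{2,2,1,0} = 3
G(9) = mex{3,0,0,1} = 2
G(10) = mex{2,1,1,0,0} = 3
G(11) = mex{3,2,2,1,1} = 0
G(12) = mex{0,3,0,2,0} = 1
G(13) = mex{1,2,1,0,1} = 3
G(14) = mex{3,3,2,1,2} = 0
G(15) = mex{0,0,3,2,0} = 1
G(16) = mex{1,1,2,3,1} = 0
G(17) = mex{0,3,3,2,2} = 1
G(18) = mex{1,0,0,3,3} = 2
G(19) = mex{2,1,1,0,2} = 3
P-positions are exactly the n with G(n) = 0.

0, 2, 5, 11, 14, 16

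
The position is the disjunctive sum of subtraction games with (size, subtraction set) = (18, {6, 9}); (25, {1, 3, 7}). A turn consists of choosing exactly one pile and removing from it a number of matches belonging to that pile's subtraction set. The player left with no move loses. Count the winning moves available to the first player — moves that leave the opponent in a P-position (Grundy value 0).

Pile A, S = {6, 9}:
n :  0  1  2  3  4  5  6  7  8  9 10 11 12 13 14 15 16 17 18
G :  0  0  0  0  0  0  1  1  1  1  1  1  2  2  2  0  0  0  0
G_A(18) = 0.
Pile B, S = {1, 3, 7}:
n :  0  1  2  3  4  5  6  7  8  9 10 11 12 13 14 15 16 17 18 19 20 21 22 23 24 25
G :  0  1  0  1  0  1  0  1  0  1  0  1  0  1  0  1  0  1  0  1  0  1  0  1  0  1
G_B(25) = 1.
Combined Grundy value = 0 ⊕ 1 = 1.
A winning move leaves total XOR = 0, i.e. changes one component's Grundy value g to g ⊕ X where X is the current total.
Pile A: need g' = 0⊕1 = 1. Options: 18−6→G=2, 18−9→G=1. Hits: 1.
Pile B: need g' = 1⊕1 = 0. Options: 25−1→G=0, 25−3→G=0, 25−7→G=0. Hits: 3.

4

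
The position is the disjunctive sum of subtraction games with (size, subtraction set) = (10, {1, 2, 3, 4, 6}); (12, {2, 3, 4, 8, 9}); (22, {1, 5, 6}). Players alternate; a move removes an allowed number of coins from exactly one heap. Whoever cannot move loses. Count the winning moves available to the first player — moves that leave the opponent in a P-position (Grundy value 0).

0

Heap A, S = {1, 2, 3, 4, 6}:
G(0) = 0
G(1) = mex{0} = 1
G(2) = mex{1,0} = 2
G(3) = mex{2,1,0} = 3
G(4) = mex{3,2,1,0} = 4
G(5) = mex{4,3,2,1} = 0
G(6) = mex{0,4,3,2,0} = 1
G(7) = mex{1,0,4,3,1} = 2
G(8) = mex{2,1,0,4,2} = 3
G(9) = mex{3,2,1,0,3} = 4
G(10) = mex{4,3,2,1,4} = 0
G_A(10) = 0.
Heap B, S = {2, 3, 4, 8, 9}:
G(0) = 0
G(1) = mex{} = 0
G(2) = mex{0} = 1
G(3) = mex{0,0} = 1
G(4) = mex{1,0,0} = 2
G(5) = mex{1,1,0} = 2
G(6) = mex{2,1,1} = 0
G(7) = mex{2,2,1} = 0
G(8) = mex{0,2,2,0} = 1
G(9) = mex{0,0,2,0,0} = 1
G(10) = mex{1,0,0,1,0} = 2
G(11) = mex{1,1,0,1,1} = 2
G(12) = mex{2,1,1,2,1} = 0
G_B(12) = 0.
Heap C, S = {1, 5, 6}:
n :  0  1  2  3  4  5  6  7  8  9 10 11 12 13 14 15 16 17 18 19 20 21 22
G :  0  1  0  1  0  1  2  3  2  3  2  0  1  0  1  0  1  2  3  2  3  2  0
G_C(22) = 0.
Combined Grundy value = 0 ⊕ 0 ⊕ 0 = 0.
A winning move leaves total XOR = 0, i.e. changes one component's Grundy value g to g ⊕ X where X is the current total.
Heap A: target g' = 0⊕0 = 0, but every legal move changes the Grundy value (mex property), so 0 moves.
Heap B: target g' = 0⊕0 = 0, but every legal move changes the Grundy value (mex property), so 0 moves.
Heap C: target g' = 0⊕0 = 0, but every legal move changes the Grundy value (mex property), so 0 moves.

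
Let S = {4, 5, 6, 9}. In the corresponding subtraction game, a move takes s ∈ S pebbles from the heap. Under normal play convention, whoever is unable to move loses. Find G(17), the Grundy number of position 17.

1

n :  0  1  2  3  4  5  6  7  8  9 10 11 12 13 14 15 16 17
G :  0  0  0  0  1  1  1  1  2  2  2  2  3  0  0  0  0  1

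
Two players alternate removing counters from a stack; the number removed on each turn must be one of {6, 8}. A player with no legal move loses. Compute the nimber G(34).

1

G(0) = 0
G(1) = mex{} = 0
G(2) = mex{} = 0
G(3) = mex{} = 0
G(4) = mex{} = 0
G(5) = mex{} = 0
G(6) = mex{0} = 1
G(7) = mex{0} = 1
G(8) = mex{0,0} = 1
G(9) = mex{0,0} = 1
G(10) = mex{0,0} = 1
G(11) = mex{0,0} = 1
G(12) = mex{1,0} = 2
G(13) = mex{1,0} = 2
G(14) = mex{1,1} = 0
G(15) = mex{1,1} = 0
G(16) = mex{1,1} = 0
G(17) = mex{1,1} = 0
G(18) = mex{2,1} = 0
G(19) = mex{2,1} = 0
G(20) = mex{0,2} = 1
G(21) = mex{0,2} = 1
G(22) = mex{0,0} = 1
G(23) = mex{0,0} = 1
G(24) = mex{0,0} = 1
G(25) = mex{0,0} = 1
G(26) = mex{1,0} = 2
G(27) = mex{1,0} = 2
G(28) = mex{1,1} = 0
G(29) = mex{1,1} = 0
G(30) = mex{1,1} = 0
G(31) = mex{1,1} = 0
G(32) = mex{2,1} = 0
G(33) = mex{2,1} = 0
G(34) = mex{0,2} = 1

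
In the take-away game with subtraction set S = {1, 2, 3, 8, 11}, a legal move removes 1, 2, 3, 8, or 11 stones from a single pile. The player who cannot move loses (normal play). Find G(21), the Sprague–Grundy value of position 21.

n :  0  1  2  3  4  5  6  7  8  9 10 11 12 13 14 15 16 17 18 19 20 21
G :  0  1  2  3  0  1  2  3  4  0  1  2  3  0  1  2  3  4  0  1  2  3

3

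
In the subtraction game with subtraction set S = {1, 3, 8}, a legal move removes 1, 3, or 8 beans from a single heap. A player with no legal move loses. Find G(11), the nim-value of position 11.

G(0) = 0
G(1) = mex{0} = 1
G(2) = mex{1} = 0
G(3) = mex{0,0} = 1
G(4) = mex{1,1} = 0
G(5) = mex{0,0} = 1
G(6) = mex{1,1} = 0
G(7) = mex{0,0} = 1
G(8) = mex{1,1,0} = 2
G(9) = mex{2,0,1} = 3
G(10) = mex{3,1,0} = 2
G(11) = mex{2,2,1} = 0

0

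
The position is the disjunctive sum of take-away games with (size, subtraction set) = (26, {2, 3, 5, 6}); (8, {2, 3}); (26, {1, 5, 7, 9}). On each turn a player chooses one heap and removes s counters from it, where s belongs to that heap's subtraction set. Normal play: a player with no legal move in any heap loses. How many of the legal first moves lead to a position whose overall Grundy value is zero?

0

Heap A, S = {2, 3, 5, 6}:
G(0) = 0
G(1) = mex{} = 0
G(2) = mex{0} = 1
G(3) = mex{0,0} = 1
G(4) = mex{1,0} = 2
G(5) = mex{1,1,0} = 2
G(6) = mex{2,1,0,0} = 3
G(7) = mex{2,2,1,0} = 3
G(8) = mex{3,2,1,1} = 0
G(9) = mex{3,3,2,1} = 0
G(10) = mex{0,3,2,2} = 1
G(11) = mex{0,0,3,2} = 1
G(12) = mex{1,0,3,3} = 2
G(13) = mex{1,1,0,3} = 2
G(14) = mex{2,1,0,0} = 3
G(15) = mex{2,2,1,0} = 3
G(16) = mex{3,2,1,1} = 0
G(17) = mex{3,3,2,1} = 0
G(18) = mex{0,3,2,2} = 1
G(19) = mex{0,0,3,2} = 1
G(20) = mex{1,0,3,3} = 2
G(21) = mex{1,1,0,3} = 2
G(22) = mex{2,1,0,0} = 3
G(23) = mex{2,2,1,0} = 3
G(24) = mex{3,2,1,1} = 0
G(25) = mex{3,3,2,1} = 0
G(26) = mex{0,3,2,2} = 1
G_A(26) = 1.
Heap B, S = {2, 3}:
n : 0 1 2 3 4 5 6 7 8
G : 0 0 1 1 2 0 0 1 1
G_B(8) = 1.
Heap C, S = {1, 5, 7, 9}:
n :  0  1  2  3  4  5  6  7  8  9 10 11 12 13 14 15 16 17 18 19 20 21 22 23 24 25 26
G :  0  1  0  1  0  1  0  1  0  1  0  1  0  1  0  1  0  1  0  1  0  1  0  1  0  1  0
G_C(26) = 0.
Combined Grundy value = 1 ⊕ 1 ⊕ 0 = 0.
A winning move leaves total XOR = 0, i.e. changes one component's Grundy value g to g ⊕ X where X is the current total.
Heap A: target g' = 1⊕0 = 1, but every legal move changes the Grundy value (mex property), so 0 moves.
Heap B: target g' = 1⊕0 = 1, but every legal move changes the Grundy value (mex property), so 0 moves.
Heap C: target g' = 0⊕0 = 0, but every legal move changes the Grundy value (mex property), so 0 moves.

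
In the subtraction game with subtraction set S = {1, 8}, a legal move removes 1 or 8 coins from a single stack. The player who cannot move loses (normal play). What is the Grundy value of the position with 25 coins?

1

G(0) = 0
G(1) = mex{0} = 1
G(2) = mex{1} = 0
G(3) = mex{0} = 1
G(4) = mex{1} = 0
G(5) = mex{0} = 1
G(6) = mex{1} = 0
G(7) = mex{0} = 1
G(8) = mex{1,0} = 2
G(9) = mex{2,1} = 0
G(10) = mex{0,0} = 1
G(11) = mex{1,1} = 0
G(12) = mex{0,0} = 1
G(13) = mex{1,1} = 0
G(14) = mex{0,0} = 1
G(15) = mex{1,1} = 0
G(16) = mex{0,2} = 1
G(17) = mex{1,0} = 2
G(18) = mex{2,1} = 0
G(19) = mex{0,0} = 1
G(20) = mex{1,1} = 0
G(21) = mex{0,0} = 1
G(22) = mex{1,1} = 0
G(23) = mex{0,0} = 1
G(24) = mex{1,1} = 0
G(25) = mex{0,2} = 1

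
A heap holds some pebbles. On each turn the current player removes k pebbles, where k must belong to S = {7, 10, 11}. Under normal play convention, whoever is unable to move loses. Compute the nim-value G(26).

G(0) = 0
G(1) = mex{} = 0
G(2) = mex{} = 0
G(3) = mex{} = 0
G(4) = mex{} = 0
G(5) = mex{} = 0
G(6) = mex{} = 0
G(7) = mex{0} = 1
G(8) = mex{0} = 1
G(9) = mex{0} = 1
G(10) = mex{0,0} = 1
G(11) = mex{0,0,0} = 1
G(12) = mex{0,0,0} = 1
G(13) = mex{0,0,0} = 1
G(14) = mex{1,0,0} = 2
G(15) = mex{1,0,0} = 2
G(16) = mex{1,0,0} = 2
G(17) = mex{1,1,0} = 2
G(18) = mex{1,1,1} = 0
G(19) = mex{1,1,1} = 0
G(20) = mex{1,1,1} = 0
G(21) = mex{2,1,1} = 0
G(22) = mex{2,1,1} = 0
G(23) = mex{2,1,1} = 0
G(24) = mex{2,2,1} = 0
G(25) = mex{0,2,2} = 1
G(26) = mex{0,2,2} = 1

1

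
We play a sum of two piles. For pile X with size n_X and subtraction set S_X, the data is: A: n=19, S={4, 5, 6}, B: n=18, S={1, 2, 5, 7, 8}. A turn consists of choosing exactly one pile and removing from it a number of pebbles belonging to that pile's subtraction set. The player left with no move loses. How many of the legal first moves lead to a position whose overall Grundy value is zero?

3

Pile A, S = {4, 5, 6}:
n :  0  1  2  3  4  5  6  7  8  9 10 11 12 13 14 15 16 17 18 19
G :  0  0  0  0  1  1  1  1  2  2  0  0  0  0  1  1  1  1  2  2
G_A(19) = 2.
Pile B, S = {1, 2, 5, 7, 8}:
n :  0  1  2  3  4  5  6  7  8  9 10 11 12 13 14 15 16 17 18
G :  0  1  2  0  1  2  0  1  2  0  1  2  0  1  2  0  1  2  0
G_B(18) = 0.
Combined Grundy value = 2 ⊕ 0 = 2.
A winning move leaves total XOR = 0, i.e. changes one component's Grundy value g to g ⊕ X where X is the current total.
Pile A: need g' = 2⊕2 = 0. Options: 19−4→G=1, 19−5→G=1, 19−6→G=0. Hits: 1.
Pile B: need g' = 0⊕2 = 2. Options: 18−1→G=2, 18−2→G=1, 18−5→G=1, 18−7→G=2, 18−8→G=1. Hits: 2.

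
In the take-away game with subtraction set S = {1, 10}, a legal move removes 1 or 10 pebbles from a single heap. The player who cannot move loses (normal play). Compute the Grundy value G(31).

1

G(0) = 0
G(1) = mex{0} = 1
G(2) = mex{1} = 0
G(3) = mex{0} = 1
G(4) = mex{1} = 0
G(5) = mex{0} = 1
G(6) = mex{1} = 0
G(7) = mex{0} = 1
G(8) = mex{1} = 0
G(9) = mex{0} = 1
G(10) = mex{1,0} = 2
G(11) = mex{2,1} = 0
G(12) = mex{0,0} = 1
G(13) = mex{1,1} = 0
G(14) = mex{0,0} = 1
G(15) = mex{1,1} = 0
G(16) = mex{0,0} = 1
G(17) = mex{1,1} = 0
G(18) = mex{0,0} = 1
G(19) = mex{1,1} = 0
G(20) = mex{0,2} = 1
G(21) = mex{1,0} = 2
G(22) = mex{2,1} = 0
G(23) = mex{0,0} = 1
G(24) = mex{1,1} = 0
G(25) = mex{0,0} = 1
G(26) = mex{1,1} = 0
G(27) = mex{0,0} = 1
G(28) = mex{1,1} = 0
G(29) = mex{0,0} = 1
G(30) = mex{1,1} = 0
G(31) = mex{0,2} = 1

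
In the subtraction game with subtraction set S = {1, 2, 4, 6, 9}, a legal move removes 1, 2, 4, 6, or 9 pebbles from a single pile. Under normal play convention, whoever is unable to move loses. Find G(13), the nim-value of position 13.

n :  0  1  2  3  4  5  6  7  8  9 10 11 12 13
G :  0  1  2  0  1  2  3  4  0  1  2  0  1  2

2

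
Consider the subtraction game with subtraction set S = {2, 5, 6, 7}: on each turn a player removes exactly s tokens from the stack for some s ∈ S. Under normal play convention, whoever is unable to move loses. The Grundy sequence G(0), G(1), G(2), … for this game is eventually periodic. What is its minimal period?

n :  0  1  2  3  4  5  6  7  8  9 10 11 12 13 14 15 16 17 18 19 20 21 22 23 24 25
G :  0  0  1  1  0  2  1  3  2  2  3  3  0  0  1  1  0  2  1  3  2  2  3  3  0  0
G(n+12) = G(n) holds for n = 0,…,6 (a full window of length max(S) = 7), so the sequence is purely periodic with period 12.

12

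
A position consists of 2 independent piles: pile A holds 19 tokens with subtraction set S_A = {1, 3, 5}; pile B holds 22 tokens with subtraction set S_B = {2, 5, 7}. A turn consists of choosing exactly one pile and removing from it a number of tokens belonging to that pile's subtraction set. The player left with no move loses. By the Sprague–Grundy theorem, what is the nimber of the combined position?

1

Pile A, S = {1, 3, 5}:
G(0) = 0
G(1) = mex{0} = 1
G(2) = mex{1} = 0
G(3) = mex{0,0} = 1
G(4) = mex{1,1} = 0
G(5) = mex{0,0,0} = 1
G(6) = mex{1,1,1} = 0
G(7) = mex{0,0,0} = 1
G(8) = mex{1,1,1} = 0
G(9) = mex{0,0,0} = 1
G(10) = mex{1,1,1} = 0
G(11) = mex{0,0,0} = 1
G(12) = mex{1,1,1} = 0
G(13) = mex{0,0,0} = 1
G(14) = mex{1,1,1} = 0
G(15) = mex{0,0,0} = 1
G(16) = mex{1,1,1} = 0
G(17) = mex{0,0,0} = 1
G(18) = mex{1,1,1} = 0
G(19) = mex{0,0,0} = 1
G_A(19) = 1.
Pile B, S = {2, 5, 7}:
G(0) = 0
G(1) = mex{} = 0
G(2) = mex{0} = 1
G(3) = mex{0} = 1
G(4) = mex{1} = 0
G(5) = mex{1,0} = 2
G(6) = mex{0,0} = 1
G(7) = mex{2,1,0} = 3
G(8) = mex{1,1,0} = 2
G(9) = mex{3,0,1} = 2
G(10) = mex{2,2,1} = 0
G(11) = mex{2,1,0} = 3
G(12) = mex{0,3,2} = 1
G(13) = mex{3,2,1} = 0
G(14) = mex{1,2,3} = 0
G(15) = mex{0,0,2} = 1
G(16) = mex{0,3,2} = 1
G(17) = mex{1,1,0} = 2
G(18) = mex{1,0,3} = 2
G(19) = mex{2,0,1} = 3
G(20) = mex{2,1,0} = 3
G(21) = mex{3,1,0} = 2
G(22) = mex{3,2,1} = 0
G_B(22) = 0.
Combined Grundy value = 1 ⊕ 0 = 1.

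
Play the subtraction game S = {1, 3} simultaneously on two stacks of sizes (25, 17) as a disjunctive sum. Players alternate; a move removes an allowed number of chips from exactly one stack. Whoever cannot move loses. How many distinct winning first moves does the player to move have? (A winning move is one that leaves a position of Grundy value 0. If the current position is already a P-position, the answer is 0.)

0

All stacks use S = {1, 3}:
n :  0  1  2  3  4  5  6  7  8  9 10 11 12 13 14 15 16 17 18 19 20 21 22 23 24 25
G :  0  1  0  1  0  1  0  1  0  1  0  1  0  1  0  1  0  1  0  1  0  1  0  1  0  1
Stack A: G(25) = 1.
Stack B: G(17) = 1.
Combined Grundy value = 1 ⊕ 1 = 0.
A winning move leaves total XOR = 0, i.e. changes one component's Grundy value g to g ⊕ X where X is the current total.
Stack A: target g' = 1⊕0 = 1, but every legal move changes the Grundy value (mex property), so 0 moves.
Stack B: target g' = 1⊕0 = 1, but every legal move changes the Grundy value (mex property), so 0 moves.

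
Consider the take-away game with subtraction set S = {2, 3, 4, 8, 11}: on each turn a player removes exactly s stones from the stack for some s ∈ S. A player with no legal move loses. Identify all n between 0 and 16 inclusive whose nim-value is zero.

G(0) = 0
G(1) = mex{} = 0
G(2) = mex{0} = 1
G(3) = mex{0,0} = 1
G(4) = mex{1,0,0} = 2
G(5) = mex{1,1,0} = 2
G(6) = mex{2,1,1} = 0
G(7) = mex{2,2,1} = 0
G(8) = mex{0,2,2,0} = 1
G(9) = mex{0,0,2,0} = 1
G(10) = mex{1,0,0,1} = 2
G(11) = mex{1,1,0,1,0} = 2
G(12) = mex{2,1,1,2,0} = 3
G(13) = mex{2,2,1,2,1} = 0
G(14) = mex{3,2,2,0,1} = 4
G(15) = mex{0,3,2,0,2} = 1
G(16) = mex{4,0,3,1,2} = 5
P-positions are exactly the n with G(n) = 0.

0, 1, 6, 7, 13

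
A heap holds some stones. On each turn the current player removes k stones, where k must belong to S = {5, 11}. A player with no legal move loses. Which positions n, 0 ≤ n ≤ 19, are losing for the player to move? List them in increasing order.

n :  0  1  2  3  4  5  6  7  8  9 10 11 12 13 14 15 16 17 18 19
G :  0  0  0  0  0  1  1  1  1  1  0  2  2  2  2  1  0  0  0  0
P-positions are exactly the n with G(n) = 0.

0, 1, 2, 3, 4, 10, 16, 17, 18, 19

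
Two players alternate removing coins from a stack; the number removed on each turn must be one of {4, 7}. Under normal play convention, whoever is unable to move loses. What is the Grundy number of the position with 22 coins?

G(0) = 0
G(1) = mex{} = 0
G(2) = mex{} = 0
G(3) = mex{} = 0
G(4) = mex{0} = 1
G(5) = mex{0} = 1
G(6) = mex{0} = 1
G(7) = mex{0,0} = 1
G(8) = mex{1,0} = 2
G(9) = mex{1,0} = 2
G(10) = mex{1,0} = 2
G(11) = mex{1,1} = 0
G(12) = mex{2,1} = 0
G(13) = mex{2,1} = 0
G(14) = mex{2,1} = 0
G(15) = mex{0,2} = 1
G(16) = mex{0,2} = 1
G(17) = mex{0,2} = 1
G(18) = mex{0,0} = 1
G(19) = mex{1,0} = 2
G(20) = mex{1,0} = 2
G(21) = mex{1,0} = 2
G(22) = mex{1,1} = 0

0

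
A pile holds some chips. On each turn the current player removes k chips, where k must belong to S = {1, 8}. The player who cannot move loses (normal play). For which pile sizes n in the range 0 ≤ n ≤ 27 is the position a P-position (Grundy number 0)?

G(0) = 0
G(1) = mex{0} = 1
G(2) = mex{1} = 0
G(3) = mex{0} = 1
G(4) = mex{1} = 0
G(5) = mex{0} = 1
G(6) = mex{1} = 0
G(7) = mex{0} = 1
G(8) = mex{1,0} = 2
G(9) = mex{2,1} = 0
G(10) = mex{0,0} = 1
G(11) = mex{1,1} = 0
G(12) = mex{0,0} = 1
G(13) = mex{1,1} = 0
G(14) = mex{0,0} = 1
G(15) = mex{1,1} = 0
G(16) = mex{0,2} = 1
G(17) = mex{1,0} = 2
G(18) = mex{2,1} = 0
G(19) = mex{0,0} = 1
G(20) = mex{1,1} = 0
G(21) = mex{0,0} = 1
G(22) = mex{1,1} = 0
G(23) = mex{0,0} = 1
G(24) = mex{1,1} = 0
G(25) = mex{0,2} = 1
G(26) = mex{1,0} = 2
G(27) = mex{2,1} = 0
P-positions are exactly the n with G(n) = 0.

0, 2, 4, 6, 9, 11, 13, 15, 18, 20, 22, 24, 27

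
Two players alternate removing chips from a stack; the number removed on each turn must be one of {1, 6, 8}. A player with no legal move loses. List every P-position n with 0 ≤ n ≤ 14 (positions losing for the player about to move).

0, 2, 4, 7, 9, 11, 14

G(0) = 0
G(1) = mex{0} = 1
G(2) = mex{1} = 0
G(3) = mex{0} = 1
G(4) = mex{1} = 0
G(5) = mex{0} = 1
G(6) = mex{1,0} = 2
G(7) = mex{2,1} = 0
G(8) = mex{0,0,0} = 1
G(9) = mex{1,1,1} = 0
G(10) = mex{0,0,0} = 1
G(11) = mex{1,1,1} = 0
G(12) = mex{0,2,0} = 1
G(13) = mex{1,0,1} = 2
G(14) = mex{2,1,2} = 0
P-positions are exactly the n with G(n) = 0.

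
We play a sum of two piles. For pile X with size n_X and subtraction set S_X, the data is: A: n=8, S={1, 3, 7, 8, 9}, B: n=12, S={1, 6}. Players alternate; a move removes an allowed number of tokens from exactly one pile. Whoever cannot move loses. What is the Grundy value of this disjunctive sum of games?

3

Pile A, S = {1, 3, 7, 8, 9}:
G(0) = 0
G(1) = mex{0} = 1
G(2) = mex{1} = 0
G(3) = mex{0,0} = 1
G(4) = mex{1,1} = 0
G(5) = mex{0,0} = 1
G(6) = mex{1,1} = 0
G(7) = mex{0,0,0} = 1
G(8) = mex{1,1,1,0} = 2
G_A(8) = 2.
Pile B, S = {1, 6}:
G(0) = 0
G(1) = mex{0} = 1
G(2) = mex{1} = 0
G(3) = mex{0} = 1
G(4) = mex{1} = 0
G(5) = mex{0} = 1
G(6) = mex{1,0} = 2
G(7) = mex{2,1} = 0
G(8) = mex{0,0} = 1
G(9) = mex{1,1} = 0
G(10) = mex{0,0} = 1
G(11) = mex{1,1} = 0
G(12) = mex{0,2} = 1
G_B(12) = 1.
Combined Grundy value = 2 ⊕ 1 = 3.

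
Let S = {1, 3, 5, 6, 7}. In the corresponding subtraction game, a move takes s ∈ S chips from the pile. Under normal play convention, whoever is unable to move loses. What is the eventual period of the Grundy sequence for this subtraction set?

12

G(0) = 0
G(1) = mex{0} = 1
G(2) = mex{1} = 0
G(3) = mex{0,0} = 1
G(4) = mex{1,1} = 0
G(5) = mex{0,0,0} = 1
G(6) = mex{1,1,1,0} = 2
G(7) = mex{2,0,0,1,0} = 3
G(8) = mex{3,1,1,0,1} = 2
G(9) = mex{2,2,0,1,0} = 3
G(10) = mex{3,3,1,0,1} = 2
G(11) = mex{2,2,2,1,0} = 3
G(12) = mex{3,3,3,2,1} = 0
G(13) = mex{0,2,2,3,2} = 1
G(14) = mex{1,3,3,2,3} = 0
G(15) = mex{0,0,2,3,2} = 1
G(16) = mex{1,1,3,2,3} = 0
G(17) = mex{0,0,0,3,2} = 1
G(18) = mex{1,1,1,0,3} = 2
G(19) = mex{2,0,0,1,0} = 3
G(20) = mex{3,1,1,0,1} = 2
G(21) = mex{2,2,0,1,0} = 3
G(22) = mex{3,3,1,0,1} = 2
G(23) = mex{2,2,2,1,0} = 3
G(24) = mex{3,3,3,2,1} = 0
G(25) = mex{0,2,2,3,2} = 1
G(n+12) = G(n) holds for n = 0,…,6 (a full window of length max(S) = 7), so the sequence is purely periodic with period 12.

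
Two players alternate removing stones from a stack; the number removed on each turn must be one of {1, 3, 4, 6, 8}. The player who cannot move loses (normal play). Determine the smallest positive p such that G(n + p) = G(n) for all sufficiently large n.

n :  0  1  2  3  4  5  6  7  8  9 10 11 12 13 14 15 16
G :  0  1  0  1  2  3  2  0  1  0  1  2  3  2  0  1  0
G(n+7) = G(n) holds for n = 0,…,7 (a full window of length max(S) = 8), so the sequence is purely periodic with period 7.

7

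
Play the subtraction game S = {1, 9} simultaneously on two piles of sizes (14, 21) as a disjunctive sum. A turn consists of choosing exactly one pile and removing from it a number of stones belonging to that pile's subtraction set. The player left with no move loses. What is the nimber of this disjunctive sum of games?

All piles use S = {1, 9}:
G(0) = 0
G(1) = mex{0} = 1
G(2) = mex{1} = 0
G(3) = mex{0} = 1
G(4) = mex{1} = 0
G(5) = mex{0} = 1
G(6) = mex{1} = 0
G(7) = mex{0} = 1
G(8) = mex{1} = 0
G(9) = mex{0,0} = 1
G(10) = mex{1,1} = 0
G(11) = mex{0,0} = 1
G(12) = mex{1,1} = 0
G(13) = mex{0,0} = 1
G(14) = mex{1,1} = 0
G(15) = mex{0,0} = 1
G(16) = mex{1,1} = 0
G(17) = mex{0,0} = 1
G(18) = mex{1,1} = 0
G(19) = mex{0,0} = 1
G(20) = mex{1,1} = 0
G(21) = mex{0,0} = 1
Pile A: G(14) = 0.
Pile B: G(21) = 1.
Combined Grundy value = 0 ⊕ 1 = 1.

1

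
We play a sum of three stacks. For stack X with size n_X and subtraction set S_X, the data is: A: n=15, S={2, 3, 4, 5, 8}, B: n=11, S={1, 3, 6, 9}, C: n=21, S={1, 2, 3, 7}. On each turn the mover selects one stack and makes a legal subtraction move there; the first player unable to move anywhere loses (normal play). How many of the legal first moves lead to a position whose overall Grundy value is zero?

Stack A, S = {2, 3, 4, 5, 8}:
G(0) = 0
G(1) = mex{} = 0
G(2) = mex{0} = 1
G(3) = mex{0,0} = 1
G(4) = mex{1,0,0} = 2
G(5) = mex{1,1,0,0} = 2
G(6) = mex{2,1,1,0} = 3
G(7) = mex{2,2,1,1} = 0
G(8) = mex{3,2,2,1,0} = 4
G(9) = mex{0,3,2,2,0} = 1
G(10) = mex{4,0,3,2,1} = 5
G(11) = mex{1,4,0,3,1} = 2
G(12) = mex{5,1,4,0,2} = 3
G(13) = mex{2,5,1,4,2} = 0
G(14) = mex{3,2,5,1,3} = 0
G(15) = mex{0,3,2,5,0} = 1
G_A(15) = 1.
Stack B, S = {1, 3, 6, 9}:
n :  0  1  2  3  4  5  6  7  8  9 10 11
G :  0  1  0  1  0  1  2  3  2  3  2  3
G_B(11) = 3.
Stack C, S = {1, 2, 3, 7}:
G(0) = 0
G(1) = mex{0} = 1
G(2) = mex{1,0} = 2
G(3) = mex{2,1,0} = 3
G(4) = mex{3,2,1} = 0
G(5) = mex{0,3,2} = 1
G(6) = mex{1,0,3} = 2
G(7) = mex{2,1,0,0} = 3
G(8) = mex{3,2,1,1} = 0
G(9) = mex{0,3,2,2} = 1
G(10) = mex{1,0,3,3} = 2
G(11) = mex{2,1,0,0} = 3
G(12) = mex{3,2,1,1} = 0
G(13) = mex{0,3,2,2} = 1
G(14) = mex{1,0,3,3} = 2
G(15) = mex{2,1,0,0} = 3
G(16) = mex{3,2,1,1} = 0
G(17) = mex{0,3,2,2} = 1
G(18) = mex{1,0,3,3} = 2
G(19) = mex{2,1,0,0} = 3
G(20) = mex{3,2,1,1} = 0
G(21) = mex{0,3,2,2} = 1
G_C(21) = 1.
Combined Grundy value = 1 ⊕ 3 ⊕ 1 = 3.
A winning move leaves total XOR = 0, i.e. changes one component's Grundy value g to g ⊕ X where X is the current total.
Stack A: need g' = 1⊕3 = 2. Options: 15−2→G=0, 15−3→G=3, 15−4→G=2, 15−5→G=5, 15−8→G=0. Hits: 1.
Stack B: need g' = 3⊕3 = 0. Options: 11−1→G=2, 11−3→G=2, 11−6→G=1, 11−9→G=0. Hits: 1.
Stack C: need g' = 1⊕3 = 2. Options: 21−1→G=0, 21−2→G=3, 21−3→G=2, 21−7→G=2. Hits: 2.

4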